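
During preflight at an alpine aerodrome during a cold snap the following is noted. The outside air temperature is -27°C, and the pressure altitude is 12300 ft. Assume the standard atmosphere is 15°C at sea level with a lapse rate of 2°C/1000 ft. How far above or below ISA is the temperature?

ISA temperature at 12300 ft = 15 − 2 × (12300/1000) = -9.6°C.
Deviation = OAT − ISA = -27 − (-9.6) = -17.4°C.

ISA-17.4°C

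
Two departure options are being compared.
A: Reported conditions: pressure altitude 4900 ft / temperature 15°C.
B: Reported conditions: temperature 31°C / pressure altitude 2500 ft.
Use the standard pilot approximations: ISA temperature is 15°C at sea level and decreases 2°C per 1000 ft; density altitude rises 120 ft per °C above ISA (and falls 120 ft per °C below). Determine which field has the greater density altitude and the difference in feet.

A by 1056 ft

A: ISA temp = 5.2°C, deviation +9.8°C, DA = 4900 + 120 × 9.8 = 6076 ft.
B: ISA temp = 10°C, deviation +21°C, DA = 2500 + 120 × 21 = 5020 ft.
A is higher by 6076 − 5020 = 1056 ft.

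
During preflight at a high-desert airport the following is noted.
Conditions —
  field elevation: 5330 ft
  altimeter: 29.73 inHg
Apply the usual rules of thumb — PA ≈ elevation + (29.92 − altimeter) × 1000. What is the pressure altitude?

5520 ft

Pressure correction = (29.92 − 29.73) × 1000 = +190 ft.
Pressure altitude = 5330 + (+190) = 5520 ft.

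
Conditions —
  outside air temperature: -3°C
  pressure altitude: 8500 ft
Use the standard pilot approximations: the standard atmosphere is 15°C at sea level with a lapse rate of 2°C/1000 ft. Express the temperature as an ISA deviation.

ISA-1°C

ISA temperature at 8500 ft = 15 − 2 × (8500/1000) = -2°C.
Deviation = OAT − ISA = -3 − (-2) = -1°C.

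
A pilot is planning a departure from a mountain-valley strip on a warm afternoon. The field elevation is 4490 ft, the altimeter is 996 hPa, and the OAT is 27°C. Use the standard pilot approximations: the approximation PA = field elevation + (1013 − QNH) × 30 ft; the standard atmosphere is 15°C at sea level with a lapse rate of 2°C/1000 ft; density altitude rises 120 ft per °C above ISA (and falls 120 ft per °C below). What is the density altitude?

7640 ft

Pressure altitude = 4490 + (1013 − 996) × 30 = 4490 + (+510) = 5000 ft.
ISA temperature at 5000 ft = 15 − 2 × (5000/1000) = 5°C.
ISA deviation = 27 − 5 = +22°C.
Density altitude = 5000 + 120 × (22) = 7640 ft.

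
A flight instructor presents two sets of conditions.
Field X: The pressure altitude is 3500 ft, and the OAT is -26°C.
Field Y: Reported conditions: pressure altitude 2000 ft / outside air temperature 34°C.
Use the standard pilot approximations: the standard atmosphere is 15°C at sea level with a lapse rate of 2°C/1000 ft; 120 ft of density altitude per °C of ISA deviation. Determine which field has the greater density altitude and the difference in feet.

Field X: ISA temp = 8°C, deviation -34°C, DA = 3500 + 120 × (-34) = -580 ft.
Field Y: ISA temp = 11°C, deviation +23°C, DA = 2000 + 120 × 23 = 4760 ft.
Field Y is higher by 4760 − (-580) = 5340 ft.

Field Y by 5340 ft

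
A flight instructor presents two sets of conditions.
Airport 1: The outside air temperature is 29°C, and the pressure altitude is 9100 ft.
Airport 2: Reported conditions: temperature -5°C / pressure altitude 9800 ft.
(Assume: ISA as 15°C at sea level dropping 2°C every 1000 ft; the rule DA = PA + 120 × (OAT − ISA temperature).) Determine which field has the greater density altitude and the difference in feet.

Airport 1: ISA temp = -3.2°C, deviation +32.2°C, DA = 9100 + 120 × 32.2 = 12964 ft.
Airport 2: ISA temp = -4.6°C, deviation -0.4°C, DA = 9800 + 120 × (-0.4) = 9752 ft.
Airport 1 is higher by 12964 − 9752 = 3212 ft.

Airport 1 by 3212 ft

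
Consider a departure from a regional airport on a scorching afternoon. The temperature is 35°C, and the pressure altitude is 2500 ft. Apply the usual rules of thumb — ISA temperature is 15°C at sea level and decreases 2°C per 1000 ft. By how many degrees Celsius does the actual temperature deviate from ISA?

ISA temperature at 2500 ft = 15 − 2 × (2500/1000) = 10°C.
Deviation = OAT − ISA = 35 − 10 = +25°C.

ISA+25°C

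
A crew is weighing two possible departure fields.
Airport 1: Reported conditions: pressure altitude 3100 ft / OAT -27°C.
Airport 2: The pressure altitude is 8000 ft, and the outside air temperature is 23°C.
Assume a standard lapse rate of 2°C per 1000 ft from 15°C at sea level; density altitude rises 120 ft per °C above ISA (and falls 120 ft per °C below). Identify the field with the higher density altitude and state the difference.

Airport 2 by 12076 ft

Airport 1: ISA temp = 8.8°C, deviation -35.8°C, DA = 3100 + 120 × (-35.8) = -1196 ft.
Airport 2: ISA temp = -1°C, deviation +24°C, DA = 8000 + 120 × 24 = 10880 ft.
Airport 2 is higher by 10880 − (-1196) = 12076 ft.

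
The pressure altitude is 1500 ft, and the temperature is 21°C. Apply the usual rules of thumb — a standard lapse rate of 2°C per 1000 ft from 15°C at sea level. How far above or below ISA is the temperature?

ISA temperature at 1500 ft = 15 − 2 × (1500/1000) = 12°C.
Deviation = OAT − ISA = 21 − 12 = +9°C.

ISA+9°C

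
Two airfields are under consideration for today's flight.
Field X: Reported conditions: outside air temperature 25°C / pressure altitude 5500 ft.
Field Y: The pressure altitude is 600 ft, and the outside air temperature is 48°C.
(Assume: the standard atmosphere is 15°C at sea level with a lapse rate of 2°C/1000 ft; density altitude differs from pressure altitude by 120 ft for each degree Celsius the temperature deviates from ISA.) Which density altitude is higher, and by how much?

Field X: ISA temp = 4°C, deviation +21°C, DA = 5500 + 120 × 21 = 8020 ft.
Field Y: ISA temp = 13.8°C, deviation +34.2°C, DA = 600 + 120 × 34.2 = 4704 ft.
Field X is higher by 8020 − 4704 = 3316 ft.

Field X by 3316 ft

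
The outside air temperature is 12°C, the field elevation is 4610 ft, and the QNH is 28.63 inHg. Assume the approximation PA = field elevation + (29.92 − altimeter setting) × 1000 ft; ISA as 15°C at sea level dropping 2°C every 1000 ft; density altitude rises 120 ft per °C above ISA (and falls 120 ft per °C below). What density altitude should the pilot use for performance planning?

6956 ft

Pressure altitude = 4610 + (29.92 − 28.63) × 1000 = 4610 + (+1290) = 5900 ft.
ISA temperature at 5900 ft = 15 − 2 × (5900/1000) = 3.2°C.
ISA deviation = 12 − 3.2 = +8.8°C.
Density altitude = 5900 + 120 × (8.8) = 6956 ft.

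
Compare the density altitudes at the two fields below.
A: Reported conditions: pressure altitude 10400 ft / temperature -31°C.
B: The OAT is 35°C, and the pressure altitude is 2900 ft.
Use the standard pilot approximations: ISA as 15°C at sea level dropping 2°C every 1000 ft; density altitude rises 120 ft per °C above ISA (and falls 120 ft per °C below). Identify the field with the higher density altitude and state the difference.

A by 1380 ft

A: ISA temp = -5.8°C, deviation -25.2°C, DA = 10400 + 120 × (-25.2) = 7376 ft.
B: ISA temp = 9.2°C, deviation +25.8°C, DA = 2900 + 120 × 25.8 = 5996 ft.
A is higher by 7376 − 5996 = 1380 ft.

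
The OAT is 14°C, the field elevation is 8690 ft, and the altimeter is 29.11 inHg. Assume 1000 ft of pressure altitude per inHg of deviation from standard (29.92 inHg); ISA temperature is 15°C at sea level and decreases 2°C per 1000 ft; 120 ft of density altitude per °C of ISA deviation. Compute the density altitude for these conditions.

Pressure altitude = 8690 + (29.92 − 29.11) × 1000 = 8690 + (+810) = 9500 ft.
ISA temperature at 9500 ft = 15 − 2 × (9500/1000) = -4°C.
ISA deviation = 14 − (-4) = +18°C.
Density altitude = 9500 + 120 × (18) = 11660 ft.

11660 ft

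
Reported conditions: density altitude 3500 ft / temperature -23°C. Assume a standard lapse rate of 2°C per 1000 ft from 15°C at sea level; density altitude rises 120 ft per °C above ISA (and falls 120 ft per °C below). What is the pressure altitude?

DA = PA + 120 × (OAT − (15 − 2·PA/1000)) = PA + 120·OAT − 1800 + 0.24·PA = 1.24·PA + 120·OAT − 1800.
So 1.24·PA = 3500 − 120 × (-23) + 1800 = 8060.
PA = 8060 / 1.24 = 6500 ft.

6500 ft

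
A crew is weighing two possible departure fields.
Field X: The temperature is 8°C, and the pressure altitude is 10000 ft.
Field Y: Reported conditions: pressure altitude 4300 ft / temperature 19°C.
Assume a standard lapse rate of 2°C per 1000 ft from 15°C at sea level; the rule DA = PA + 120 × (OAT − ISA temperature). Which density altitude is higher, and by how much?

Field X by 5748 ft

Field X: ISA temp = -5°C, deviation +13°C, DA = 10000 + 120 × 13 = 11560 ft.
Field Y: ISA temp = 6.4°C, deviation +12.6°C, DA = 4300 + 120 × 12.6 = 5812 ft.
Field X is higher by 11560 − 5812 = 5748 ft.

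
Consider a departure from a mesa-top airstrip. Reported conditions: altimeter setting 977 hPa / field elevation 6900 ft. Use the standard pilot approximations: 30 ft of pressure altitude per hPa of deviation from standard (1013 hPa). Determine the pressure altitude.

7980 ft

Pressure correction = (1013 − 977) × 30 = +1080 ft.
Pressure altitude = 6900 + (+1080) = 7980 ft.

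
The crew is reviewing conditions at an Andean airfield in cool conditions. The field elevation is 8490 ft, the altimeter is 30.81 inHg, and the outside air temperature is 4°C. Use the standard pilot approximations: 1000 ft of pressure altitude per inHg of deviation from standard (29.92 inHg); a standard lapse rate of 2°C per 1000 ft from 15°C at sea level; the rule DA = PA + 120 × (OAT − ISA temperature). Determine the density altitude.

8104 ft

Pressure altitude = 8490 + (29.92 − 30.81) × 1000 = 8490 + (-890) = 7600 ft.
ISA temperature at 7600 ft = 15 − 2 × (7600/1000) = -0.2°C.
ISA deviation = 4 − (-0.2) = +4.2°C.
Density altitude = 7600 + 120 × (4.2) = 8104 ft.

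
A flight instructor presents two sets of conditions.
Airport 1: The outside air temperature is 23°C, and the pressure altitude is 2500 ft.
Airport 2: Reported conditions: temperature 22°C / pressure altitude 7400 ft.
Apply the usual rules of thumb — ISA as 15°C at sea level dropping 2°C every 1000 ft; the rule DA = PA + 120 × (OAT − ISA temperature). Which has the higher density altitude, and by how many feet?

Airport 1: ISA temp = 10°C, deviation +13°C, DA = 2500 + 120 × 13 = 4060 ft.
Airport 2: ISA temp = 0.2°C, deviation +21.8°C, DA = 7400 + 120 × 21.8 = 10016 ft.
Airport 2 is higher by 10016 − 4060 = 5956 ft.

Airport 2 by 5956 ft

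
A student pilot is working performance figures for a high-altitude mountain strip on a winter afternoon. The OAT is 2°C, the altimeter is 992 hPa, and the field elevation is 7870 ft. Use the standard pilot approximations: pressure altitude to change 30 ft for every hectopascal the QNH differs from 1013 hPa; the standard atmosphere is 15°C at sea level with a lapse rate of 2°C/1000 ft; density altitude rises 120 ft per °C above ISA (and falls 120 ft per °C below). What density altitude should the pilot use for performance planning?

8980 ft

Pressure altitude = 7870 + (1013 − 992) × 30 = 7870 + (+630) = 8500 ft.
ISA temperature at 8500 ft = 15 − 2 × (8500/1000) = -2°C.
ISA deviation = 2 − (-2) = +4°C.
Density altitude = 8500 + 120 × (4) = 8980 ft.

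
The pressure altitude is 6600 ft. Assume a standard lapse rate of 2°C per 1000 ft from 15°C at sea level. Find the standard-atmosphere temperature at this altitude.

ISA temperature = 15 − 2 × (6600/1000) = 15 − 13.2 = 1.8°C.

1.8°C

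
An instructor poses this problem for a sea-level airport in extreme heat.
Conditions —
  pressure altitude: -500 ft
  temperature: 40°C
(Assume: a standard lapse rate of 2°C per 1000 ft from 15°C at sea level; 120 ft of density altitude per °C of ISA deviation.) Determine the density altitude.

ISA temperature at -500 ft = 15 − 2 × (-500/1000) = 16°C.
ISA deviation = 40 − 16 = +24°C.
Density altitude = -500 + 120 × (24) = -500 + (+2880) = 2380 ft.

2380 ft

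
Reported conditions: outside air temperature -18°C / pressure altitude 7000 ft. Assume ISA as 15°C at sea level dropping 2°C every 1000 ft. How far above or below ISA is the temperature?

ISA temperature at 7000 ft = 15 − 2 × (7000/1000) = 1°C.
Deviation = OAT − ISA = -18 − 1 = -19°C.

ISA-19°C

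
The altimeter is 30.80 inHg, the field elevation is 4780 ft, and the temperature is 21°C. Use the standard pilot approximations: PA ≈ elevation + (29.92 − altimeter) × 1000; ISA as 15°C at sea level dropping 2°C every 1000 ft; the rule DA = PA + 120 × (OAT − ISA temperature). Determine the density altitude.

Pressure altitude = 4780 + (29.92 − 30.80) × 1000 = 4780 + (-880) = 3900 ft.
ISA temperature at 3900 ft = 15 − 2 × (3900/1000) = 7.2°C.
ISA deviation = 21 − 7.2 = +13.8°C.
Density altitude = 3900 + 120 × (13.8) = 5556 ft.

5556 ft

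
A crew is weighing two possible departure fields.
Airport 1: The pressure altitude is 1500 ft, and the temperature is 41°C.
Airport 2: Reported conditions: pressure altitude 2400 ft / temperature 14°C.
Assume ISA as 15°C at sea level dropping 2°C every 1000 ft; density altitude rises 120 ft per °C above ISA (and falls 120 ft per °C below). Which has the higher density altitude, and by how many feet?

Airport 1: ISA temp = 12°C, deviation +29°C, DA = 1500 + 120 × 29 = 4980 ft.
Airport 2: ISA temp = 10.2°C, deviation +3.8°C, DA = 2400 + 120 × 3.8 = 2856 ft.
Airport 1 is higher by 4980 − 2856 = 2124 ft.

Airport 1 by 2124 ft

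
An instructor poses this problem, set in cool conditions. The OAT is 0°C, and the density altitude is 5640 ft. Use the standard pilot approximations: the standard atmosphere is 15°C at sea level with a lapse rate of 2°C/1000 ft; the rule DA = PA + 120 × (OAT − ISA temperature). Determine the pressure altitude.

DA = PA + 120 × (OAT − (15 − 2·PA/1000)) = PA + 120·OAT − 1800 + 0.24·PA = 1.24·PA + 120·OAT − 1800.
So 1.24·PA = 5640 − 120 × 0 + 1800 = 7440.
PA = 7440 / 1.24 = 6000 ft.

6000 ft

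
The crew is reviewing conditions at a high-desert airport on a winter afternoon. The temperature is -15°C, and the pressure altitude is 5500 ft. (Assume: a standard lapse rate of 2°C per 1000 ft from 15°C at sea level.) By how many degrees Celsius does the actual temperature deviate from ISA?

ISA-19°C

ISA temperature at 5500 ft = 15 − 2 × (5500/1000) = 4°C.
Deviation = OAT − ISA = -15 − 4 = -19°C.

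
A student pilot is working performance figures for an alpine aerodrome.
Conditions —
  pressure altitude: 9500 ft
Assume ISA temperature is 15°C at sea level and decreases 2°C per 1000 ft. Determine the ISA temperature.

-4°C

ISA temperature = 15 − 2 × (9500/1000) = 15 − 19 = -4°C.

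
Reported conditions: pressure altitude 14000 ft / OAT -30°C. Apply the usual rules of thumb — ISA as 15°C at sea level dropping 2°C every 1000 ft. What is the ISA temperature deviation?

ISA-17°C

ISA temperature at 14000 ft = 15 − 2 × (14000/1000) = -13°C.
Deviation = OAT − ISA = -30 − (-13) = -17°C.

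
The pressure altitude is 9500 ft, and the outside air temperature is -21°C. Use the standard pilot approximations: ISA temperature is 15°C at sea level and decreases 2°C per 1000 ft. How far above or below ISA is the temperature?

ISA temperature at 9500 ft = 15 − 2 × (9500/1000) = -4°C.
Deviation = OAT − ISA = -21 − (-4) = -17°C.

ISA-17°C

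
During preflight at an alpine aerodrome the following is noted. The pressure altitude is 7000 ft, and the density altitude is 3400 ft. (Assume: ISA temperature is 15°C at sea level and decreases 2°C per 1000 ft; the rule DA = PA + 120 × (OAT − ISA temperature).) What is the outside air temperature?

-29°C

Density altitude − pressure altitude = 3400 − 7000 = -3600 ft.
At 120 ft/°C that is an ISA deviation of -3600/120 = -30°C.
ISA temperature at 7000 ft = 15 − 2 × (7000/1000) = 1°C.
OAT = ISA + deviation = 1 + (-30) = -29°C.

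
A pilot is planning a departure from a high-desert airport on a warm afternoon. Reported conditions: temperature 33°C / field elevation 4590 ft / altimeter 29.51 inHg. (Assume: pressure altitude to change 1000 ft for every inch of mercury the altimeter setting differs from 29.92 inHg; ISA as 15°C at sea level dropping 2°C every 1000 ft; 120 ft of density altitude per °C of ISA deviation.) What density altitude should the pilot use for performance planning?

Pressure altitude = 4590 + (29.92 − 29.51) × 1000 = 4590 + (+410) = 5000 ft.
ISA temperature at 5000 ft = 15 − 2 × (5000/1000) = 5°C.
ISA deviation = 33 − 5 = +28°C.
Density altitude = 5000 + 120 × (28) = 8360 ft.

8360 ft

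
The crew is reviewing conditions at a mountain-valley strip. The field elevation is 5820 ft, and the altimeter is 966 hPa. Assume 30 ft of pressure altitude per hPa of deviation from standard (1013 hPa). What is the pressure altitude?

Pressure correction = (1013 − 966) × 30 = +1410 ft.
Pressure altitude = 5820 + (+1410) = 7230 ft.

7230 ft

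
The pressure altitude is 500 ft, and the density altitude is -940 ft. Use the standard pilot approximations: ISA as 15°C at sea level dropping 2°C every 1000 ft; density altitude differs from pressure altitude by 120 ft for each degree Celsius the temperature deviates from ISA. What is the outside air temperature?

2°C

Density altitude − pressure altitude = -940 − 500 = -1440 ft.
At 120 ft/°C that is an ISA deviation of -1440/120 = -12°C.
ISA temperature at 500 ft = 15 − 2 × (500/1000) = 14°C.
OAT = ISA + deviation = 14 + (-12) = 2°C.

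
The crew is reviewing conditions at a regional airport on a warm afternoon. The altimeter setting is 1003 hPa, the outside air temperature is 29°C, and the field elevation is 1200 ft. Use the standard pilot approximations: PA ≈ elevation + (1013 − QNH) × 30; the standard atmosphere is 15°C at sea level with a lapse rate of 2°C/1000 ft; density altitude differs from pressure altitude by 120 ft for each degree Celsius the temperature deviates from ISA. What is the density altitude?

3540 ft

Pressure altitude = 1200 + (1013 − 1003) × 30 = 1200 + (+300) = 1500 ft.
ISA temperature at 1500 ft = 15 − 2 × (1500/1000) = 12°C.
ISA deviation = 29 − 12 = +17°C.
Density altitude = 1500 + 120 × (17) = 3540 ft.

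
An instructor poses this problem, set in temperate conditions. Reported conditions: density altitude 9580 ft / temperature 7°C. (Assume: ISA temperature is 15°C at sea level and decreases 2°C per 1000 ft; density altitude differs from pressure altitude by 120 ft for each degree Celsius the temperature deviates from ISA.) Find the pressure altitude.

DA = PA + 120 × (OAT − (15 − 2·PA/1000)) = PA + 120·OAT − 1800 + 0.24·PA = 1.24·PA + 120·OAT − 1800.
So 1.24·PA = 9580 − 120 × 7 + 1800 = 10540.
PA = 10540 / 1.24 = 8500 ft.

8500 ft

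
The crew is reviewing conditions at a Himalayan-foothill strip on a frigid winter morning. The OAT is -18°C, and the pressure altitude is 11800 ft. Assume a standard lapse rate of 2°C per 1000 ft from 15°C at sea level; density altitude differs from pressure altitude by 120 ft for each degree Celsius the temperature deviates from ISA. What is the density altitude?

10672 ft

ISA temperature at 11800 ft = 15 − 2 × (11800/1000) = -8.6°C.
ISA deviation = -18 − (-8.6) = -9.4°C.
Density altitude = 11800 + 120 × (-9.4) = 11800 + (-1128) = 10672 ft.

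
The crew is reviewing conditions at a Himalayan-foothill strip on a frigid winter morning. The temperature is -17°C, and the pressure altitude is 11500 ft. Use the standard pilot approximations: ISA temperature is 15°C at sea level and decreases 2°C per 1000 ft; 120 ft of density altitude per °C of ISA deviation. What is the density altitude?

ISA temperature at 11500 ft = 15 − 2 × (11500/1000) = -8°C.
ISA deviation = -17 − (-8) = -9°C.
Density altitude = 11500 + 120 × (-9) = 11500 + (-1080) = 10420 ft.

10420 ft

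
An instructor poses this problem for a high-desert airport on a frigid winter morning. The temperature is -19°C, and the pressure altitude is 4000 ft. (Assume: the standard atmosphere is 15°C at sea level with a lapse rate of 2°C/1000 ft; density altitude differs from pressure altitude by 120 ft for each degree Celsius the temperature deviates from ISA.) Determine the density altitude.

880 ft

ISA temperature at 4000 ft = 15 − 2 × (4000/1000) = 7°C.
ISA deviation = -19 − 7 = -26°C.
Density altitude = 4000 + 120 × (-26) = 4000 + (-3120) = 880 ft.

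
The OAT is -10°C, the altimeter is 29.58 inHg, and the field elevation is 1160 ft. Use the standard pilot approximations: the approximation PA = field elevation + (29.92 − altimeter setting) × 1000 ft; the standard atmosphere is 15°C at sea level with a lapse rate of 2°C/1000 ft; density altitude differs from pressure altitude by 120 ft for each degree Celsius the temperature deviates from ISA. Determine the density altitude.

-1140 ft

Pressure altitude = 1160 + (29.92 − 29.58) × 1000 = 1160 + (+340) = 1500 ft.
ISA temperature at 1500 ft = 15 − 2 × (1500/1000) = 12°C.
ISA deviation = -10 − 12 = -22°C.
Density altitude = 1500 + 120 × (-22) = -1140 ft.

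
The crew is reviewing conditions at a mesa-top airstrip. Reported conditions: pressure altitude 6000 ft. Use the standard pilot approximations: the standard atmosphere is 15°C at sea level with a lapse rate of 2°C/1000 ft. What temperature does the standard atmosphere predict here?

ISA temperature = 15 − 2 × (6000/1000) = 15 − 12 = 3°C.

3°C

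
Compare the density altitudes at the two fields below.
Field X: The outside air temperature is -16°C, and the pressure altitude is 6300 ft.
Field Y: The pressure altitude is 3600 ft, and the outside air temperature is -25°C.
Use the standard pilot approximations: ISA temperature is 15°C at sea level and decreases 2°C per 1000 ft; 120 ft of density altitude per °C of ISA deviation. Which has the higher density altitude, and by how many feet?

Field X by 4428 ft

Field X: ISA temp = 2.4°C, deviation -18.4°C, DA = 6300 + 120 × (-18.4) = 4092 ft.
Field Y: ISA temp = 7.8°C, deviation -32.8°C, DA = 3600 + 120 × (-32.8) = -336 ft.
Field X is higher by 4092 − (-336) = 4428 ft.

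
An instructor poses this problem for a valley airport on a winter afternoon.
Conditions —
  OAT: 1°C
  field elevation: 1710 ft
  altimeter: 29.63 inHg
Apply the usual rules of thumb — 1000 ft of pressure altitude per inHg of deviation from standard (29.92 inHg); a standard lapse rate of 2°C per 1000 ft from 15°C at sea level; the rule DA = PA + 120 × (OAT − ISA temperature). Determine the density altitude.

800 ft

Pressure altitude = 1710 + (29.92 − 29.63) × 1000 = 1710 + (+290) = 2000 ft.
ISA temperature at 2000 ft = 15 − 2 × (2000/1000) = 11°C.
ISA deviation = 1 − 11 = -10°C.
Density altitude = 2000 + 120 × (-10) = 800 ft.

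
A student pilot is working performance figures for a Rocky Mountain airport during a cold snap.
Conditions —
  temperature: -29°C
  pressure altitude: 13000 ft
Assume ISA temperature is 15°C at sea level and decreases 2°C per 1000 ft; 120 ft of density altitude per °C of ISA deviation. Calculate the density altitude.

ISA temperature at 13000 ft = 15 − 2 × (13000/1000) = -11°C.
ISA deviation = -29 − (-11) = -18°C.
Density altitude = 13000 + 120 × (-18) = 13000 + (-2160) = 10840 ft.

10840 ft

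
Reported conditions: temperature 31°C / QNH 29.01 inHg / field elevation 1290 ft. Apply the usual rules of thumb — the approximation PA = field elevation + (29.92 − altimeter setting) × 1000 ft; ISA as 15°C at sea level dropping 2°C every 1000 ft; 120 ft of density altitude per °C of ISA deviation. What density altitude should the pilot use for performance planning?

4648 ft

Pressure altitude = 1290 + (29.92 − 29.01) × 1000 = 1290 + (+910) = 2200 ft.
ISA temperature at 2200 ft = 15 − 2 × (2200/1000) = 10.6°C.
ISA deviation = 31 − 10.6 = +20.4°C.
Density altitude = 2200 + 120 × (20.4) = 4648 ft.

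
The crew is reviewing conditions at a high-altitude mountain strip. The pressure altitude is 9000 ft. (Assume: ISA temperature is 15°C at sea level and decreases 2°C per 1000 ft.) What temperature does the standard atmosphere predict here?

-3°C

ISA temperature = 15 − 2 × (9000/1000) = 15 − 18 = -3°C.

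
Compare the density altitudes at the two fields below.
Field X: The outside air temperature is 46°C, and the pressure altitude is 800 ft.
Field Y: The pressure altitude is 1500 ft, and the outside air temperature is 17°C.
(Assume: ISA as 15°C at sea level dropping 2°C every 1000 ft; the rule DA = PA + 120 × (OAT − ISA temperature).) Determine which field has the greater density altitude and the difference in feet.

Field X: ISA temp = 13.4°C, deviation +32.6°C, DA = 800 + 120 × 32.6 = 4712 ft.
Field Y: ISA temp = 12°C, deviation +5°C, DA = 1500 + 120 × 5 = 2100 ft.
Field X is higher by 4712 − 2100 = 2612 ft.

Field X by 2612 ft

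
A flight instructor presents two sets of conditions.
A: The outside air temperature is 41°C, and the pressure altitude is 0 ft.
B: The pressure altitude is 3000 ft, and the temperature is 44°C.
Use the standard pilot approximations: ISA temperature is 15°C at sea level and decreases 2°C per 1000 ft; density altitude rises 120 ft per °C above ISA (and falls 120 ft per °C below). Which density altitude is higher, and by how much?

A: ISA temp = 15°C, deviation +26°C, DA = 0 + 120 × 26 = 3120 ft.
B: ISA temp = 9°C, deviation +35°C, DA = 3000 + 120 × 35 = 7200 ft.
B is higher by 7200 − 3120 = 4080 ft.

B by 4080 ft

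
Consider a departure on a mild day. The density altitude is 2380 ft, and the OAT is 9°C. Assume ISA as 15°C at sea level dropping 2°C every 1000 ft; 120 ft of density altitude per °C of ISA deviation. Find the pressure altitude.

DA = PA + 120 × (OAT − (15 − 2·PA/1000)) = PA + 120·OAT − 1800 + 0.24·PA = 1.24·PA + 120·OAT − 1800.
So 1.24·PA = 2380 − 120 × 9 + 1800 = 3100.
PA = 3100 / 1.24 = 2500 ft.

2500 ft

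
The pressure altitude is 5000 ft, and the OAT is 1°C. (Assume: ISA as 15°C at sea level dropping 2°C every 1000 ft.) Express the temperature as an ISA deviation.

ISA-4°C

ISA temperature at 5000 ft = 15 − 2 × (5000/1000) = 5°C.
Deviation = OAT − ISA = 1 − 5 = -4°C.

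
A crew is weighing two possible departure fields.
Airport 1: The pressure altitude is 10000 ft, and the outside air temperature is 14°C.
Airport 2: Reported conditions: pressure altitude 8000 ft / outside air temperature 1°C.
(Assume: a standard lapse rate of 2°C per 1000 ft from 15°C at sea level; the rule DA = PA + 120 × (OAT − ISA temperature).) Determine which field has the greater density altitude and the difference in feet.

Airport 1: ISA temp = -5°C, deviation +19°C, DA = 10000 + 120 × 19 = 12280 ft.
Airport 2: ISA temp = -1°C, deviation +2°C, DA = 8000 + 120 × 2 = 8240 ft.
Airport 1 is higher by 12280 − 8240 = 4040 ft.

Airport 1 by 4040 ft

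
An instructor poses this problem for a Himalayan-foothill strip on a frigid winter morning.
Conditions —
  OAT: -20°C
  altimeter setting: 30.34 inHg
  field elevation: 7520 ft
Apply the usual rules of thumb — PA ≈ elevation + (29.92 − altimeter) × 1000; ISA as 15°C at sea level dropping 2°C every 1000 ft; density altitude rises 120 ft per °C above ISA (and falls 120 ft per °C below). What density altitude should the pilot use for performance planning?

4604 ft

Pressure altitude = 7520 + (29.92 − 30.34) × 1000 = 7520 + (-420) = 7100 ft.
ISA temperature at 7100 ft = 15 − 2 × (7100/1000) = 0.8°C.
ISA deviation = -20 − 0.8 = -20.8°C.
Density altitude = 7100 + 120 × (-20.8) = 4604 ft.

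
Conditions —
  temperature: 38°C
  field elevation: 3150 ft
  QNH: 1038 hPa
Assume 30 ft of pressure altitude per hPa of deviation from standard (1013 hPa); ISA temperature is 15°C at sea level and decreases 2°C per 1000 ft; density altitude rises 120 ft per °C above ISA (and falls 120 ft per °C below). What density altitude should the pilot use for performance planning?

Pressure altitude = 3150 + (1013 − 1038) × 30 = 3150 + (-750) = 2400 ft.
ISA temperature at 2400 ft = 15 − 2 × (2400/1000) = 10.2°C.
ISA deviation = 38 − 10.2 = +27.8°C.
Density altitude = 2400 + 120 × (27.8) = 5736 ft.

5736 ft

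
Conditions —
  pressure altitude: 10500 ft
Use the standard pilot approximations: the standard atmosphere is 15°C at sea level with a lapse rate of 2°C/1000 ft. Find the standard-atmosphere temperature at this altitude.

ISA temperature = 15 − 2 × (10500/1000) = 15 − 21 = -6°C.

-6°C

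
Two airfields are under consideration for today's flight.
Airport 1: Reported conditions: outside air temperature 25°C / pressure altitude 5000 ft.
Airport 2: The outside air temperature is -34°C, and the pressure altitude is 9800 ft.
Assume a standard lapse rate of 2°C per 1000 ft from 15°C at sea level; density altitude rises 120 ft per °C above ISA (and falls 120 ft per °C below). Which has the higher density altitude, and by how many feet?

Airport 1: ISA temp = 5°C, deviation +20°C, DA = 5000 + 120 × 20 = 7400 ft.
Airport 2: ISA temp = -4.6°C, deviation -29.4°C, DA = 9800 + 120 × (-29.4) = 6272 ft.
Airport 1 is higher by 7400 − 6272 = 1128 ft.

Airport 1 by 1128 ft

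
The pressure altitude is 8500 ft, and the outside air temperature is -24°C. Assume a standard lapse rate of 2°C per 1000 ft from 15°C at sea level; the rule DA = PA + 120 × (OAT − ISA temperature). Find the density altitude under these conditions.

ISA temperature at 8500 ft = 15 − 2 × (8500/1000) = -2°C.
ISA deviation = -24 − (-2) = -22°C.
Density altitude = 8500 + 120 × (-22) = 8500 + (-2640) = 5860 ft.

5860 ft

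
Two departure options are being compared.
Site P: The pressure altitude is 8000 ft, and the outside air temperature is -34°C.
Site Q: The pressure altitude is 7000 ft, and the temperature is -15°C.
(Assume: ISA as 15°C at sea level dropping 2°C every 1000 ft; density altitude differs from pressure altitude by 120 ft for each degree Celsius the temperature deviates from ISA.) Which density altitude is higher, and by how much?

Site Q by 1040 ft

Site P: ISA temp = -1°C, deviation -33°C, DA = 8000 + 120 × (-33) = 4040 ft.
Site Q: ISA temp = 1°C, deviation -16°C, DA = 7000 + 120 × (-16) = 5080 ft.
Site Q is higher by 5080 − 4040 = 1040 ft.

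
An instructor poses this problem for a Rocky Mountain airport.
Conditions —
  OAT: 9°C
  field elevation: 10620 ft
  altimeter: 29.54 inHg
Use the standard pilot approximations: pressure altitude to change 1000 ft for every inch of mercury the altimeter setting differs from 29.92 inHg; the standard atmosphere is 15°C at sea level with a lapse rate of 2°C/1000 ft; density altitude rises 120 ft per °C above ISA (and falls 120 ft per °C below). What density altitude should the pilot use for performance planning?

12920 ft

Pressure altitude = 10620 + (29.92 − 29.54) × 1000 = 10620 + (+380) = 11000 ft.
ISA temperature at 11000 ft = 15 − 2 × (11000/1000) = -7°C.
ISA deviation = 9 − (-7) = +16°C.
Density altitude = 11000 + 120 × (16) = 12920 ft.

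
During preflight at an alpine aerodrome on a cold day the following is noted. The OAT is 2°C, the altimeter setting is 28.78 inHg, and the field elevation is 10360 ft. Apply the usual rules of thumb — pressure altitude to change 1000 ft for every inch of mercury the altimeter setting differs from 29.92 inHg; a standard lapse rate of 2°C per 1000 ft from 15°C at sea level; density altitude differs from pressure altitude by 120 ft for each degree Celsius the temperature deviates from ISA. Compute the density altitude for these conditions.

Pressure altitude = 10360 + (29.92 − 28.78) × 1000 = 10360 + (+1140) = 11500 ft.
ISA temperature at 11500 ft = 15 − 2 × (11500/1000) = -8°C.
ISA deviation = 2 − (-8) = +10°C.
Density altitude = 11500 + 120 × (10) = 12700 ft.

12700 ft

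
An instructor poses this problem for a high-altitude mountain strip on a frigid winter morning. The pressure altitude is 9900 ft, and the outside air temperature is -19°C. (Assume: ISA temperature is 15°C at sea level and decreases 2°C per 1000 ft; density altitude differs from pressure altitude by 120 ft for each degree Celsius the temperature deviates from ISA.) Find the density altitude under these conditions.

ISA temperature at 9900 ft = 15 − 2 × (9900/1000) = -4.8°C.
ISA deviation = -19 − (-4.8) = -14.2°C.
Density altitude = 9900 + 120 × (-14.2) = 9900 + (-1704) = 8196 ft.

8196 ft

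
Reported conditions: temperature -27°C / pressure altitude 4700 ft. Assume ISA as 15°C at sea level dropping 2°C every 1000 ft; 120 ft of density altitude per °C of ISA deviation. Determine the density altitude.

788 ft

ISA temperature at 4700 ft = 15 − 2 × (4700/1000) = 5.6°C.
ISA deviation = -27 − 5.6 = -32.6°C.
Density altitude = 4700 + 120 × (-32.6) = 4700 + (-3912) = 788 ft.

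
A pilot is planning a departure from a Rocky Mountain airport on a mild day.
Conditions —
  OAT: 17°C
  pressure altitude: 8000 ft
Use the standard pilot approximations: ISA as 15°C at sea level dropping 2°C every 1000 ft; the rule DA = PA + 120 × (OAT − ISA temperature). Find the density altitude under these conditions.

ISA temperature at 8000 ft = 15 − 2 × (8000/1000) = -1°C.
ISA deviation = 17 − (-1) = +18°C.
Density altitude = 8000 + 120 × (18) = 8000 + (+2160) = 10160 ft.

10160 ft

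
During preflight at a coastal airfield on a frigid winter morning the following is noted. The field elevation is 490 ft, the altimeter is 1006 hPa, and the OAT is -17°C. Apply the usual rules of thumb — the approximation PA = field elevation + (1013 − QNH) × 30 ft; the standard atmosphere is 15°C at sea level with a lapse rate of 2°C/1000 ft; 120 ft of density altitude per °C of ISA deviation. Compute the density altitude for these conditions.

-2972 ft

Pressure altitude = 490 + (1013 − 1006) × 30 = 490 + (+210) = 700 ft.
ISA temperature at 700 ft = 15 − 2 × (700/1000) = 13.6°C.
ISA deviation = -17 − 13.6 = -30.6°C.
Density altitude = 700 + 120 × (-30.6) = -2972 ft.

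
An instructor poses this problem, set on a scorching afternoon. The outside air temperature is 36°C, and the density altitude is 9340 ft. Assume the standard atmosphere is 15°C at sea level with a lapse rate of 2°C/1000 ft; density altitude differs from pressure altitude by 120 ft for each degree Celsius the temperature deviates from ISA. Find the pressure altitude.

5500 ft

DA = PA + 120 × (OAT − (15 − 2·PA/1000)) = PA + 120·OAT − 1800 + 0.24·PA = 1.24·PA + 120·OAT − 1800.
So 1.24·PA = 9340 − 120 × 36 + 1800 = 6820.
PA = 6820 / 1.24 = 5500 ft.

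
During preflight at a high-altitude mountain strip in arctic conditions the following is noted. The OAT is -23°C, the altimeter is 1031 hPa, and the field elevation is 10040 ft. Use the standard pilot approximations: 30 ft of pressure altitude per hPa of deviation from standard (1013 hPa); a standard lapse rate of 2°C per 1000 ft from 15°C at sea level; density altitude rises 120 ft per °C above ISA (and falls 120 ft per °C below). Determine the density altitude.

7220 ft

Pressure altitude = 10040 + (1013 − 1031) × 30 = 10040 + (-540) = 9500 ft.
ISA temperature at 9500 ft = 15 − 2 × (9500/1000) = -4°C.
ISA deviation = -23 − (-4) = -19°C.
Density altitude = 9500 + 120 × (-19) = 7220 ft.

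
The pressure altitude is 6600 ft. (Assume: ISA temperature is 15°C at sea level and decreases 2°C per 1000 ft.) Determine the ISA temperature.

ISA temperature = 15 − 2 × (6600/1000) = 15 − 13.2 = 1.8°C.

1.8°C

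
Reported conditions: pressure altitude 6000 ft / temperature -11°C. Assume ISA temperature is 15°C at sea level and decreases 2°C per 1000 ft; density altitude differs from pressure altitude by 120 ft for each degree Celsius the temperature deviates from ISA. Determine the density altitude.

4320 ft

ISA temperature at 6000 ft = 15 − 2 × (6000/1000) = 3°C.
ISA deviation = -11 − 3 = -14°C.
Density altitude = 6000 + 120 × (-14) = 6000 + (-1680) = 4320 ft.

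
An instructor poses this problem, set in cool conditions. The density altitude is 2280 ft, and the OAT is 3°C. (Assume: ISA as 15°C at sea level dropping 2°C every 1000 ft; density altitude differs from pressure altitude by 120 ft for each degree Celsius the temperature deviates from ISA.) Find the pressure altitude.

DA = PA + 120 × (OAT − (15 − 2·PA/1000)) = PA + 120·OAT − 1800 + 0.24·PA = 1.24·PA + 120·OAT − 1800.
So 1.24·PA = 2280 − 120 × 3 + 1800 = 3720.
PA = 3720 / 1.24 = 3000 ft.

3000 ft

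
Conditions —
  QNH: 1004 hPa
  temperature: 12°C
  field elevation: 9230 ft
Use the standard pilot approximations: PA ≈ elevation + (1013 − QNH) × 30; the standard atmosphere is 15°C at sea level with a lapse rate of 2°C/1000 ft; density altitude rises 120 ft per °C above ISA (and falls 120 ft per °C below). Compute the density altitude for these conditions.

11420 ft

Pressure altitude = 9230 + (1013 − 1004) × 30 = 9230 + (+270) = 9500 ft.
ISA temperature at 9500 ft = 15 − 2 × (9500/1000) = -4°C.
ISA deviation = 12 − (-4) = +16°C.
Density altitude = 9500 + 120 × (16) = 11420 ft.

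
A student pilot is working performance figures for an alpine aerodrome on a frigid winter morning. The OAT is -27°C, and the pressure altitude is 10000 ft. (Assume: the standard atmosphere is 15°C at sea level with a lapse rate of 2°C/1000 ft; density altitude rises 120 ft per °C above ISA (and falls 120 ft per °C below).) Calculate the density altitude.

ISA temperature at 10000 ft = 15 − 2 × (10000/1000) = -5°C.
ISA deviation = -27 − (-5) = -22°C.
Density altitude = 10000 + 120 × (-22) = 10000 + (-2640) = 7360 ft.

7360 ft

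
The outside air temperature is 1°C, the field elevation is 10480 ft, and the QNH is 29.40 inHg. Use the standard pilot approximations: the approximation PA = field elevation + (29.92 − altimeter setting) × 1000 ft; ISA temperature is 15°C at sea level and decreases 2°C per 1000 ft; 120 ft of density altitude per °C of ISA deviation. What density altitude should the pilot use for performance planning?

Pressure altitude = 10480 + (29.92 − 29.40) × 1000 = 10480 + (+520) = 11000 ft.
ISA temperature at 11000 ft = 15 − 2 × (11000/1000) = -7°C.
ISA deviation = 1 − (-7) = +8°C.
Density altitude = 11000 + 120 × (8) = 11960 ft.

11960 ft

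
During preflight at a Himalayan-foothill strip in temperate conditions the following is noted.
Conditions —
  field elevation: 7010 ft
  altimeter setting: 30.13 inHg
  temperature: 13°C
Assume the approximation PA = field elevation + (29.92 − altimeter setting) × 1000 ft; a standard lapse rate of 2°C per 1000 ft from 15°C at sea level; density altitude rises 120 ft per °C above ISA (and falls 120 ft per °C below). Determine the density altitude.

8192 ft

Pressure altitude = 7010 + (29.92 − 30.13) × 1000 = 7010 + (-210) = 6800 ft.
ISA temperature at 6800 ft = 15 − 2 × (6800/1000) = 1.4°C.
ISA deviation = 13 − 1.4 = +11.6°C.
Density altitude = 6800 + 120 × (11.6) = 8192 ft.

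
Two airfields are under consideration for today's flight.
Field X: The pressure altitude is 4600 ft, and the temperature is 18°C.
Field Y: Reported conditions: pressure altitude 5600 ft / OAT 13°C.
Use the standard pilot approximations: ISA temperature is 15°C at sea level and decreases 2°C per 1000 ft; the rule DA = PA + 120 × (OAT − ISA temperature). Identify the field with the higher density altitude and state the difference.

Field X: ISA temp = 5.8°C, deviation +12.2°C, DA = 4600 + 120 × 12.2 = 6064 ft.
Field Y: ISA temp = 3.8°C, deviation +9.2°C, DA = 5600 + 120 × 9.2 = 6704 ft.
Field Y is higher by 6704 − 6064 = 640 ft.

Field Y by 640 ft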